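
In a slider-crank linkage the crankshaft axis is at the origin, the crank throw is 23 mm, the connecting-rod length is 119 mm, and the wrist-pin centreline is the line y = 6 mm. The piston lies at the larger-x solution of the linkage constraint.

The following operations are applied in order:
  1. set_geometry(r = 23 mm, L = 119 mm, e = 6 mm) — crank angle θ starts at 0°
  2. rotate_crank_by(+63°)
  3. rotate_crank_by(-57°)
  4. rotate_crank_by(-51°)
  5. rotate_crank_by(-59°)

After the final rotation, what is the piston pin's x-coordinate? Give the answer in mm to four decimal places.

set_geometry: r = 23 mm, L = 119 mm, e = 6 mm; θ ← 0°
rotate_crank_by(+63°): θ ← 0° +63° = 63°
rotate_crank_by(-57°): θ ← 63° -57° = 6°
rotate_crank_by(-51°): θ ← 6° -51° = -45°
rotate_crank_by(-59°): θ ← -45° -59° = -104°
crank pin P = (r cos θ, r sin θ) = (-5.564204, -22.316802)
h = r sin θ − e = -22.316802 − 6 = -28.316802
x = r cos θ + √(L² − h²) = -5.564204 + √(14161.0 − 801.8413) = -5.564204 + 115.581827 = 110.017623

110.0176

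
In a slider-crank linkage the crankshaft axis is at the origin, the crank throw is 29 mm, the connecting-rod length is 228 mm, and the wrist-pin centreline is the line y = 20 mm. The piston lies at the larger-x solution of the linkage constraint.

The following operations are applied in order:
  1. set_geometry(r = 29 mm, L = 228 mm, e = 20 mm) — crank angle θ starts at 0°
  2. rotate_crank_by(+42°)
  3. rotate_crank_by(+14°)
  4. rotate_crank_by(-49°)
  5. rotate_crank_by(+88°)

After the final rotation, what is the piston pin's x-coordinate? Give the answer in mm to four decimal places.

set_geometry: r = 29 mm, L = 228 mm, e = 20 mm; θ ← 0°
rotate_crank_by(+42°): θ ← 0° +42° = 42°
rotate_crank_by(+14°): θ ← 42° +14° = 56°
rotate_crank_by(-49°): θ ← 56° -49° = 7°
rotate_crank_by(+88°): θ ← 7° +88° = 95°
crank pin P = (r cos θ, r sin θ) = (-2.527517, 28.889646)
h = r sin θ − e = 28.889646 − 20 = 8.889646
x = r cos θ + √(L² − h²) = -2.527517 + √(51984.0 − 79.0258) = -2.527517 + 227.826632 = 225.299115

225.2991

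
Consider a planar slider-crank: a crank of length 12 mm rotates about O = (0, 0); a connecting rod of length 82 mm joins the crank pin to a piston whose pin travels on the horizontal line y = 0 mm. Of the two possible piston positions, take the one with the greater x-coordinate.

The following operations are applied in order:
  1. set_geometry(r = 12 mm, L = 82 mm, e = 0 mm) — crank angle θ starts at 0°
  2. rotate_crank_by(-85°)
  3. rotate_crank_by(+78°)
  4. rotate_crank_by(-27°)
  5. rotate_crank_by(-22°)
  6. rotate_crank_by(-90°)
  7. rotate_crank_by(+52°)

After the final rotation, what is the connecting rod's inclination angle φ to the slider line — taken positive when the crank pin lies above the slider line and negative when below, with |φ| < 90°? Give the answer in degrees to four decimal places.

-8.3943

set_geometry: r = 12 mm, L = 82 mm, e = 0 mm; θ ← 0°
rotate_crank_by(-85°): θ ← 0° -85° = -85°
rotate_crank_by(+78°): θ ← -85° +78° = -7°
rotate_crank_by(-27°): θ ← -7° -27° = -34°
rotate_crank_by(-22°): θ ← -34° -22° = -56°
rotate_crank_by(-90°): θ ← -56° -90° = -146°
rotate_crank_by(+52°): θ ← -146° +52° = -94°
crank pin P = (r cos θ, r sin θ) = (-0.837078, -11.970769)
h = r sin θ − e = -11.970769 − 0 = -11.970769
sin φ = h / L = -11.970769 / 82 = -0.14598498
φ = arcsin(-0.14598498) = -8.394322°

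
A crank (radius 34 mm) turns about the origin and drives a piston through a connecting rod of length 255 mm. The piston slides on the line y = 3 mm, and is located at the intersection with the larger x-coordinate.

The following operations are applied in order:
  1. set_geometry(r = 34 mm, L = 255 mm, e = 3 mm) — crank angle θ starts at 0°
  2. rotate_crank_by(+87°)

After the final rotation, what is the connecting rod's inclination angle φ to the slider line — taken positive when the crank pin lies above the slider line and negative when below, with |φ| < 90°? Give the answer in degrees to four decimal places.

6.9721

set_geometry: r = 34 mm, L = 255 mm, e = 3 mm; θ ← 0°
rotate_crank_by(+87°): θ ← 0° +87° = 87°
crank pin P = (r cos θ, r sin θ) = (1.779423, 33.953404)
h = r sin θ − e = 33.953404 − 3 = 30.953404
sin φ = h / L = 30.953404 / 255 = 0.12138590
φ = arcsin(0.12138590) = 6.972093°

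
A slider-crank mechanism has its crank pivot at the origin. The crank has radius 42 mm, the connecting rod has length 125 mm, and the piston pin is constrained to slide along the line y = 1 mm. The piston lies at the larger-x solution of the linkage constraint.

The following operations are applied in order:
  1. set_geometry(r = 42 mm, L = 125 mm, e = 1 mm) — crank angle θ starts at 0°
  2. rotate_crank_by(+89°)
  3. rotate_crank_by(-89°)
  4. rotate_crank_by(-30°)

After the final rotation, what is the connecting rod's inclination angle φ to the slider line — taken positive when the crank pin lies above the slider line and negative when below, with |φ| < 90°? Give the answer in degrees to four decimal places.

set_geometry: r = 42 mm, L = 125 mm, e = 1 mm; θ ← 0°
rotate_crank_by(+89°): θ ← 0° +89° = 89°
rotate_crank_by(-89°): θ ← 89° -89° = 0°
rotate_crank_by(-30°): θ ← 0° -30° = -30°
crank pin P = (r cos θ, r sin θ) = (36.373067, -21.000000)
h = r sin θ − e = -21.000000 − 1 = -22.000000
sin φ = h / L = -22.000000 / 125 = -0.17600000
φ = arcsin(-0.17600000) = -10.136857°

-10.1369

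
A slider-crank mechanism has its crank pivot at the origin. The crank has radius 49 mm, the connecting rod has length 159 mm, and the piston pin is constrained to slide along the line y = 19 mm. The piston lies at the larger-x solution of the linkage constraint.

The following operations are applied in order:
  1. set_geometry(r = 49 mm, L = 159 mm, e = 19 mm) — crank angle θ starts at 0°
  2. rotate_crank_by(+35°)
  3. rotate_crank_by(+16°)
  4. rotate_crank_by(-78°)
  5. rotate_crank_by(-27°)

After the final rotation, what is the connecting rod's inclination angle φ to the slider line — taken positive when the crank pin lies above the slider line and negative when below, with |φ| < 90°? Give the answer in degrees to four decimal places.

set_geometry: r = 49 mm, L = 159 mm, e = 19 mm; θ ← 0°
rotate_crank_by(+35°): θ ← 0° +35° = 35°
rotate_crank_by(+16°): θ ← 35° +16° = 51°
rotate_crank_by(-78°): θ ← 51° -78° = -27°
rotate_crank_by(-27°): θ ← -27° -27° = -54°
crank pin P = (r cos θ, r sin θ) = (28.801477, -39.641833)
h = r sin θ − e = -39.641833 − 19 = -58.641833
sin φ = h / L = -58.641833 / 159 = -0.36881656
φ = arcsin(-0.36881656) = -21.642650°

-21.6426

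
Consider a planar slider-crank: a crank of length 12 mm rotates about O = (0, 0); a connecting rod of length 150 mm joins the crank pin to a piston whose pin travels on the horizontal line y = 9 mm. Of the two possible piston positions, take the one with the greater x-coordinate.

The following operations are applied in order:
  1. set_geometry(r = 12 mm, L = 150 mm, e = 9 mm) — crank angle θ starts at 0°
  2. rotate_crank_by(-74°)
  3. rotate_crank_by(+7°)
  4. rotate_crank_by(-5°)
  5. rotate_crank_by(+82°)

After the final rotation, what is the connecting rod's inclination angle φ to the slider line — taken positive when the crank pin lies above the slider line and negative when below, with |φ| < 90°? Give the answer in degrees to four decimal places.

set_geometry: r = 12 mm, L = 150 mm, e = 9 mm; θ ← 0°
rotate_crank_by(-74°): θ ← 0° -74° = -74°
rotate_crank_by(+7°): θ ← -74° +7° = -67°
rotate_crank_by(-5°): θ ← -67° -5° = -72°
rotate_crank_by(+82°): θ ← -72° +82° = 10°
crank pin P = (r cos θ, r sin θ) = (11.817693, 2.083778)
h = r sin θ − e = 2.083778 − 9 = -6.916222
sin φ = h / L = -6.916222 / 150 = -0.04610815
φ = arcsin(-0.04610815) = -2.642739°

-2.6427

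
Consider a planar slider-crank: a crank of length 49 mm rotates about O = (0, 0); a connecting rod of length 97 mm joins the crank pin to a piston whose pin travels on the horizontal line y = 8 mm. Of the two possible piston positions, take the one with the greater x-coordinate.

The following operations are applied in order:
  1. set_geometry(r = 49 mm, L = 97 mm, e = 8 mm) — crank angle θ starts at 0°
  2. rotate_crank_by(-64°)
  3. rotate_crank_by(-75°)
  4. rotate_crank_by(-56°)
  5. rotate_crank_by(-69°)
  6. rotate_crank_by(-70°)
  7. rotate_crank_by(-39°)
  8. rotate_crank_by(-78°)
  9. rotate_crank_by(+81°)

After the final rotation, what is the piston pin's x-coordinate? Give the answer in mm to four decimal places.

set_geometry: r = 49 mm, L = 97 mm, e = 8 mm; θ ← 0°
rotate_crank_by(-64°): θ ← 0° -64° = -64°
rotate_crank_by(-75°): θ ← -64° -75° = -139°
rotate_crank_by(-56°): θ ← -139° -56° = -195°
rotate_crank_by(-69°): θ ← -195° -69° = -264°
rotate_crank_by(-70°): θ ← -264° -70° = -334°
rotate_crank_by(-39°): θ ← -334° -39° = -373°
rotate_crank_by(-78°): θ ← -373° -78° = -451°
rotate_crank_by(+81°): θ ← -451° +81° = -370°
crank pin P = (r cos θ, r sin θ) = (48.255580, -8.508761)
h = r sin θ − e = -8.508761 − 8 = -16.508761
x = r cos θ + √(L² − h²) = 48.255580 + √(9409.0 − 272.5392) = 48.255580 + 95.584836 = 143.840416

143.8404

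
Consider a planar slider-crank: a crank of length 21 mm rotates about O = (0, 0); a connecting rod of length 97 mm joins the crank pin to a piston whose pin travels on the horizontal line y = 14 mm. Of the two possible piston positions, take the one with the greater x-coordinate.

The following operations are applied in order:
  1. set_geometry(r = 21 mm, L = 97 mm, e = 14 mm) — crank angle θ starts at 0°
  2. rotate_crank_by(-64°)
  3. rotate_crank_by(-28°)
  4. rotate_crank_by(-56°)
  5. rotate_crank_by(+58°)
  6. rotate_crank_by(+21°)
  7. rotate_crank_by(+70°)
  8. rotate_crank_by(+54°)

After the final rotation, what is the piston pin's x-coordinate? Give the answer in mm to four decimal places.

set_geometry: r = 21 mm, L = 97 mm, e = 14 mm; θ ← 0°
rotate_crank_by(-64°): θ ← 0° -64° = -64°
rotate_crank_by(-28°): θ ← -64° -28° = -92°
rotate_crank_by(-56°): θ ← -92° -56° = -148°
rotate_crank_by(+58°): θ ← -148° +58° = -90°
rotate_crank_by(+21°): θ ← -90° +21° = -69°
rotate_crank_by(+70°): θ ← -69° +70° = 1°
rotate_crank_by(+54°): θ ← 1° +54° = 55°
crank pin P = (r cos θ, r sin θ) = (12.045105, 17.202193)
h = r sin θ − e = 17.202193 − 14 = 3.202193
x = r cos θ + √(L² − h²) = 12.045105 + √(9409.0 − 10.2540) = 12.045105 + 96.947130 = 108.992235

108.9922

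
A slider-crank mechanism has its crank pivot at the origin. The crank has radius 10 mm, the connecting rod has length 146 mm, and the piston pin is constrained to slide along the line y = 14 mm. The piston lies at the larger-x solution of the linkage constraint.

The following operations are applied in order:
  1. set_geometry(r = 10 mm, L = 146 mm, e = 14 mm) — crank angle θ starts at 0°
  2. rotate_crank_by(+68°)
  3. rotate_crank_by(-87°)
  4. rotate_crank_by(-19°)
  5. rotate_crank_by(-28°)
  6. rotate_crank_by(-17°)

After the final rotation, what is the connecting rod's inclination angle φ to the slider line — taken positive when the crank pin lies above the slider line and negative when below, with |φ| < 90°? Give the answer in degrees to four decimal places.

set_geometry: r = 10 mm, L = 146 mm, e = 14 mm; θ ← 0°
rotate_crank_by(+68°): θ ← 0° +68° = 68°
rotate_crank_by(-87°): θ ← 68° -87° = -19°
rotate_crank_by(-19°): θ ← -19° -19° = -38°
rotate_crank_by(-28°): θ ← -38° -28° = -66°
rotate_crank_by(-17°): θ ← -66° -17° = -83°
crank pin P = (r cos θ, r sin θ) = (1.218693, -9.925462)
h = r sin θ − e = -9.925462 − 14 = -23.925462
sin φ = h / L = -23.925462 / 146 = -0.16387302
φ = arcsin(-0.16387302) = -9.431772°

-9.4318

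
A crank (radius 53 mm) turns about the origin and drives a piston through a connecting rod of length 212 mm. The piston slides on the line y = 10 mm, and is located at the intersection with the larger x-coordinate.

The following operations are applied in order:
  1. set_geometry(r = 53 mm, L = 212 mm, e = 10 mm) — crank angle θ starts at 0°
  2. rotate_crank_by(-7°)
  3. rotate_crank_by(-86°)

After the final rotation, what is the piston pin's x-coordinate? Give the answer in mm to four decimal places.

199.6716

set_geometry: r = 53 mm, L = 212 mm, e = 10 mm; θ ← 0°
rotate_crank_by(-7°): θ ← 0° -7° = -7°
rotate_crank_by(-86°): θ ← -7° -86° = -93°
crank pin P = (r cos θ, r sin θ) = (-2.773806, -52.927365)
h = r sin θ − e = -52.927365 − 10 = -62.927365
x = r cos θ + √(L² − h²) = -2.773806 + √(44944.0 − 3959.8533) = -2.773806 + 202.445417 = 199.671611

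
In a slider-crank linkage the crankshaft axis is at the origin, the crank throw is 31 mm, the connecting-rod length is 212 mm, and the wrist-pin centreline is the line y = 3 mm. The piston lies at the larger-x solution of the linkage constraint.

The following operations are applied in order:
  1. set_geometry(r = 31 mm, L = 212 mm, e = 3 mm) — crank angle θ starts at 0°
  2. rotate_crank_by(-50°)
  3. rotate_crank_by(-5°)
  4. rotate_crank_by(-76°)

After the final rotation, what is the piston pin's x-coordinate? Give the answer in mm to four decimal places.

190.0125

set_geometry: r = 31 mm, L = 212 mm, e = 3 mm; θ ← 0°
rotate_crank_by(-50°): θ ← 0° -50° = -50°
rotate_crank_by(-5°): θ ← -50° -5° = -55°
rotate_crank_by(-76°): θ ← -55° -76° = -131°
crank pin P = (r cos θ, r sin θ) = (-20.337830, -23.395997)
h = r sin θ − e = -23.395997 − 3 = -26.395997
x = r cos θ + √(L² − h²) = -20.337830 + √(44944.0 − 696.7487) = -20.337830 + 210.350306 = 190.012476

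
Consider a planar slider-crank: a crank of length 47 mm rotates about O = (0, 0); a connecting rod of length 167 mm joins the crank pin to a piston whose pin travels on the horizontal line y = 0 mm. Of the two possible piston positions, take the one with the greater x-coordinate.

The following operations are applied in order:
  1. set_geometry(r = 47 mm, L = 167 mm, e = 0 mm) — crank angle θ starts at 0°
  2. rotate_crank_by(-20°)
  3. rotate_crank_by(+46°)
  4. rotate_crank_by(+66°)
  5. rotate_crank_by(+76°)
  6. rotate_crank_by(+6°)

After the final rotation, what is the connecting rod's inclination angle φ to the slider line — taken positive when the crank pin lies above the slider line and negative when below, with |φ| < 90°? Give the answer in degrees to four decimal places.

1.6858

set_geometry: r = 47 mm, L = 167 mm, e = 0 mm; θ ← 0°
rotate_crank_by(-20°): θ ← 0° -20° = -20°
rotate_crank_by(+46°): θ ← -20° +46° = 26°
rotate_crank_by(+66°): θ ← 26° +66° = 92°
rotate_crank_by(+76°): θ ← 92° +76° = 168°
rotate_crank_by(+6°): θ ← 168° +6° = 174°
crank pin P = (r cos θ, r sin θ) = (-46.742529, 4.912838)
h = r sin θ − e = 4.912838 − 0 = 4.912838
sin φ = h / L = 4.912838 / 167 = 0.02941819
φ = arcsin(0.02941819) = 1.685781°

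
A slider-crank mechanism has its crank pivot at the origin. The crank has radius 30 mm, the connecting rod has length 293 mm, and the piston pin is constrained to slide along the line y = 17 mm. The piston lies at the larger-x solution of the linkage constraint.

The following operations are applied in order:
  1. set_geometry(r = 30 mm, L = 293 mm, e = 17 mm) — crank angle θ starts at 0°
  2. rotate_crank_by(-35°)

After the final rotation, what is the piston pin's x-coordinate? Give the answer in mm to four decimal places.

315.5709

set_geometry: r = 30 mm, L = 293 mm, e = 17 mm; θ ← 0°
rotate_crank_by(-35°): θ ← 0° -35° = -35°
crank pin P = (r cos θ, r sin θ) = (24.574561, -17.207293)
h = r sin θ − e = -17.207293 − 17 = -34.207293
x = r cos θ + √(L² − h²) = 24.574561 + √(85849.0 − 1170.1389) = 24.574561 + 290.996325 = 315.570886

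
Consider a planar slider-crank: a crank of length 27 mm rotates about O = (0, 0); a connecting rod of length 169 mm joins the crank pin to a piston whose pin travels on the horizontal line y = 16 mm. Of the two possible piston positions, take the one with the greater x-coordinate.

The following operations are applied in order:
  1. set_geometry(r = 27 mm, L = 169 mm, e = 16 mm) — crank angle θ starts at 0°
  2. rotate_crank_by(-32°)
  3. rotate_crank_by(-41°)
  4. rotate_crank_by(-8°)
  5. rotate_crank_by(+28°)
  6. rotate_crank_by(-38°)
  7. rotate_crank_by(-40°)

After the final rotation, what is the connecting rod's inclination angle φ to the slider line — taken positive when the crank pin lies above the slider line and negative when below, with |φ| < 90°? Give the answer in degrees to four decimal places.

-12.4302

set_geometry: r = 27 mm, L = 169 mm, e = 16 mm; θ ← 0°
rotate_crank_by(-32°): θ ← 0° -32° = -32°
rotate_crank_by(-41°): θ ← -32° -41° = -73°
rotate_crank_by(-8°): θ ← -73° -8° = -81°
rotate_crank_by(+28°): θ ← -81° +28° = -53°
rotate_crank_by(-38°): θ ← -53° -38° = -91°
rotate_crank_by(-40°): θ ← -91° -40° = -131°
crank pin P = (r cos θ, r sin θ) = (-17.713594, -20.377159)
h = r sin θ − e = -20.377159 − 16 = -36.377159
sin φ = h / L = -36.377159 / 169 = -0.21524946
φ = arcsin(-0.21524946) = -12.430163°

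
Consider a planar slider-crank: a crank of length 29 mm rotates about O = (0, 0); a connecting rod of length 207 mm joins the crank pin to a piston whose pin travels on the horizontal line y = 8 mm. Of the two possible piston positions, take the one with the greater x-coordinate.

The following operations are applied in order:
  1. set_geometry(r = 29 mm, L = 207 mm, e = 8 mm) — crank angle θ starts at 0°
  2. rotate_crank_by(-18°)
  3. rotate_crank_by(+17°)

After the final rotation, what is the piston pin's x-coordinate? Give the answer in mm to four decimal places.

235.8207

set_geometry: r = 29 mm, L = 207 mm, e = 8 mm; θ ← 0°
rotate_crank_by(-18°): θ ← 0° -18° = -18°
rotate_crank_by(+17°): θ ← -18° +17° = -1°
crank pin P = (r cos θ, r sin θ) = (28.995583, -0.506120)
h = r sin θ − e = -0.506120 − 8 = -8.506120
x = r cos θ + √(L² − h²) = 28.995583 + √(42849.0 − 72.3541) = 28.995583 + 206.825158 = 235.820741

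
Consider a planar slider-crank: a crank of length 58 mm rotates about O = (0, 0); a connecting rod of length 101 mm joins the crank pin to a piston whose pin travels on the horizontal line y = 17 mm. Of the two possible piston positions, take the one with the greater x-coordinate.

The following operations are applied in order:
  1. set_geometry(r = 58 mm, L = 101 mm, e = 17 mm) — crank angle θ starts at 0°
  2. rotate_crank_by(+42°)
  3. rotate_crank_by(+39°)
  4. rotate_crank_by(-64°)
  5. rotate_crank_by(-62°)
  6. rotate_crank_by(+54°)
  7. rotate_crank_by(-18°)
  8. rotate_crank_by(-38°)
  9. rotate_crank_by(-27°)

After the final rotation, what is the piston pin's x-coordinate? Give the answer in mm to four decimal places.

set_geometry: r = 58 mm, L = 101 mm, e = 17 mm; θ ← 0°
rotate_crank_by(+42°): θ ← 0° +42° = 42°
rotate_crank_by(+39°): θ ← 42° +39° = 81°
rotate_crank_by(-64°): θ ← 81° -64° = 17°
rotate_crank_by(-62°): θ ← 17° -62° = -45°
rotate_crank_by(+54°): θ ← -45° +54° = 9°
rotate_crank_by(-18°): θ ← 9° -18° = -9°
rotate_crank_by(-38°): θ ← -9° -38° = -47°
rotate_crank_by(-27°): θ ← -47° -27° = -74°
crank pin P = (r cos θ, r sin θ) = (15.986967, -55.753178)
h = r sin θ − e = -55.753178 − 17 = -72.753178
x = r cos θ + √(L² − h²) = 15.986967 + √(10201.0 − 5293.0250) = 15.986967 + 70.056941 = 86.043908

86.0439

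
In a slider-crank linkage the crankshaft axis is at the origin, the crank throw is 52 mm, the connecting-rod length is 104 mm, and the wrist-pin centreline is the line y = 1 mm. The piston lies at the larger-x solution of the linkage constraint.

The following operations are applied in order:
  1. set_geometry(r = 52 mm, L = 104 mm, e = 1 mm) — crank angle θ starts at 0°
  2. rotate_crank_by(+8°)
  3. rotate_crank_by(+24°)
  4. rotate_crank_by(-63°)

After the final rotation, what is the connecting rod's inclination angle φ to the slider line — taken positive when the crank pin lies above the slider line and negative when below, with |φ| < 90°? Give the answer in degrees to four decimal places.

-15.4938

set_geometry: r = 52 mm, L = 104 mm, e = 1 mm; θ ← 0°
rotate_crank_by(+8°): θ ← 0° +8° = 8°
rotate_crank_by(+24°): θ ← 8° +24° = 32°
rotate_crank_by(-63°): θ ← 32° -63° = -31°
crank pin P = (r cos θ, r sin θ) = (44.572700, -26.781980)
h = r sin θ − e = -26.781980 − 1 = -27.781980
sin φ = h / L = -27.781980 / 104 = -0.26713442
φ = arcsin(-0.26713442) = -15.493819°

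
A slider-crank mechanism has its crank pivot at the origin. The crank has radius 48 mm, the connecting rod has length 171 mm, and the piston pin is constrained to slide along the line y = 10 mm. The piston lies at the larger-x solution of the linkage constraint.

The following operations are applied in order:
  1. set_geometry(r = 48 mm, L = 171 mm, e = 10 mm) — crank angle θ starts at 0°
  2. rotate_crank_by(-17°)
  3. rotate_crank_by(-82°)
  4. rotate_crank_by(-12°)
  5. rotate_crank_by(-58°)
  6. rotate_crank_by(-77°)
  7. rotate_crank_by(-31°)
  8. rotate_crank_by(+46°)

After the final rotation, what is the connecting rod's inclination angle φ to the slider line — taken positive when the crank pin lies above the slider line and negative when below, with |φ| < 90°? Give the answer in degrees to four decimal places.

9.1876

set_geometry: r = 48 mm, L = 171 mm, e = 10 mm; θ ← 0°
rotate_crank_by(-17°): θ ← 0° -17° = -17°
rotate_crank_by(-82°): θ ← -17° -82° = -99°
rotate_crank_by(-12°): θ ← -99° -12° = -111°
rotate_crank_by(-58°): θ ← -111° -58° = -169°
rotate_crank_by(-77°): θ ← -169° -77° = -246°
rotate_crank_by(-31°): θ ← -246° -31° = -277°
rotate_crank_by(+46°): θ ← -277° +46° = -231°
crank pin P = (r cos θ, r sin θ) = (-30.207379, 37.303006)
h = r sin θ − e = 37.303006 − 10 = 27.303006
sin φ = h / L = 27.303006 / 171 = 0.15966670
φ = arcsin(0.15966670) = 9.187551°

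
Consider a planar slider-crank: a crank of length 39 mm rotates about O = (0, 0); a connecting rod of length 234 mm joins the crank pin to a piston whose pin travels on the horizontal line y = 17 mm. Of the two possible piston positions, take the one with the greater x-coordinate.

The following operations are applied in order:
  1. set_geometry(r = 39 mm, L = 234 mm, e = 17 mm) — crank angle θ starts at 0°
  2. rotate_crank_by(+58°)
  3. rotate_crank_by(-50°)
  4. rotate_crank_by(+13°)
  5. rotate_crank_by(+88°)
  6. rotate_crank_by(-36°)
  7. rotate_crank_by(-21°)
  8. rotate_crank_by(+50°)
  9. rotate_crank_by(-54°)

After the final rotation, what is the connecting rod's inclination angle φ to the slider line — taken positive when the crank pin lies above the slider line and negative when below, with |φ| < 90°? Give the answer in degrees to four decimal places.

set_geometry: r = 39 mm, L = 234 mm, e = 17 mm; θ ← 0°
rotate_crank_by(+58°): θ ← 0° +58° = 58°
rotate_crank_by(-50°): θ ← 58° -50° = 8°
rotate_crank_by(+13°): θ ← 8° +13° = 21°
rotate_crank_by(+88°): θ ← 21° +88° = 109°
rotate_crank_by(-36°): θ ← 109° -36° = 73°
rotate_crank_by(-21°): θ ← 73° -21° = 52°
rotate_crank_by(+50°): θ ← 52° +50° = 102°
rotate_crank_by(-54°): θ ← 102° -54° = 48°
crank pin P = (r cos θ, r sin θ) = (26.096094, 28.982648)
h = r sin θ − e = 28.982648 − 17 = 11.982648
sin φ = h / L = 11.982648 / 234 = 0.05120790
φ = arcsin(0.05120790) = 2.935280°

2.9353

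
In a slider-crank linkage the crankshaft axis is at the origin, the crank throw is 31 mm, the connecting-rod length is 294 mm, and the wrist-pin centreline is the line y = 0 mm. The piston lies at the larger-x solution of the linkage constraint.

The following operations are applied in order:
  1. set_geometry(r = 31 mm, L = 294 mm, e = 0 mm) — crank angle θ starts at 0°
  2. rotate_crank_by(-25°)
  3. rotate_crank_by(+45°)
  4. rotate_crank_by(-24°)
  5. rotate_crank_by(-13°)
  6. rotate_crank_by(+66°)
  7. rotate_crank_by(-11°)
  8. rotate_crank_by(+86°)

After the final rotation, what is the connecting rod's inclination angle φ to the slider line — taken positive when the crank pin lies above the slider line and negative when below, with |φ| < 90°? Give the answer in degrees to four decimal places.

set_geometry: r = 31 mm, L = 294 mm, e = 0 mm; θ ← 0°
rotate_crank_by(-25°): θ ← 0° -25° = -25°
rotate_crank_by(+45°): θ ← -25° +45° = 20°
rotate_crank_by(-24°): θ ← 20° -24° = -4°
rotate_crank_by(-13°): θ ← -4° -13° = -17°
rotate_crank_by(+66°): θ ← -17° +66° = 49°
rotate_crank_by(-11°): θ ← 49° -11° = 38°
rotate_crank_by(+86°): θ ← 38° +86° = 124°
crank pin P = (r cos θ, r sin θ) = (-17.334980, 25.700165)
h = r sin θ − e = 25.700165 − 0 = 25.700165
sin φ = h / L = 25.700165 / 294 = 0.08741553
φ = arcsin(0.08741553) = 5.014942°

5.0149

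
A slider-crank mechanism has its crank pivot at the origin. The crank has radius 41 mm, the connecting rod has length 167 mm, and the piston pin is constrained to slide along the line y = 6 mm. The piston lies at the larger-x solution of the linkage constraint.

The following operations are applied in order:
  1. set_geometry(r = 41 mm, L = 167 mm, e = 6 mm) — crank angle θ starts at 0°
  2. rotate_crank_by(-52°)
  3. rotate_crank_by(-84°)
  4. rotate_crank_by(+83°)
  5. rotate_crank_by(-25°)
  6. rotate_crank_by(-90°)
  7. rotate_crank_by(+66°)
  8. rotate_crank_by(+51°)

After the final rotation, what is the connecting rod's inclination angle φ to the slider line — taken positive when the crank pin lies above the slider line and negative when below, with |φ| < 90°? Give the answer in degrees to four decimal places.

set_geometry: r = 41 mm, L = 167 mm, e = 6 mm; θ ← 0°
rotate_crank_by(-52°): θ ← 0° -52° = -52°
rotate_crank_by(-84°): θ ← -52° -84° = -136°
rotate_crank_by(+83°): θ ← -136° +83° = -53°
rotate_crank_by(-25°): θ ← -53° -25° = -78°
rotate_crank_by(-90°): θ ← -78° -90° = -168°
rotate_crank_by(+66°): θ ← -168° +66° = -102°
rotate_crank_by(+51°): θ ← -102° +51° = -51°
crank pin P = (r cos θ, r sin θ) = (25.802136, -31.862984)
h = r sin θ − e = -31.862984 − 6 = -37.862984
sin φ = h / L = -37.862984 / 167 = -0.22672446
φ = arcsin(-0.22672446) = -13.104303°

-13.1043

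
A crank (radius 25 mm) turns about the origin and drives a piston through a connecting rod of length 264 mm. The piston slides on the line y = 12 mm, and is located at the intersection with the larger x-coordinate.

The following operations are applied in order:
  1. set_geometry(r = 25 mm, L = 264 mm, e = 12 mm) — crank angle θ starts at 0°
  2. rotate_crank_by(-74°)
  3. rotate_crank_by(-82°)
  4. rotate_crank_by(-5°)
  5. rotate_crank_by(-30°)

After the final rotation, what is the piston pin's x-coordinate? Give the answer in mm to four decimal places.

set_geometry: r = 25 mm, L = 264 mm, e = 12 mm; θ ← 0°
rotate_crank_by(-74°): θ ← 0° -74° = -74°
rotate_crank_by(-82°): θ ← -74° -82° = -156°
rotate_crank_by(-5°): θ ← -156° -5° = -161°
rotate_crank_by(-30°): θ ← -161° -30° = -191°
crank pin P = (r cos θ, r sin θ) = (-24.540680, 4.770225)
h = r sin θ − e = 4.770225 − 12 = -7.229775
x = r cos θ + √(L² − h²) = -24.540680 + √(69696.0 − 52.2696) = -24.540680 + 263.900986 = 239.360306

239.3603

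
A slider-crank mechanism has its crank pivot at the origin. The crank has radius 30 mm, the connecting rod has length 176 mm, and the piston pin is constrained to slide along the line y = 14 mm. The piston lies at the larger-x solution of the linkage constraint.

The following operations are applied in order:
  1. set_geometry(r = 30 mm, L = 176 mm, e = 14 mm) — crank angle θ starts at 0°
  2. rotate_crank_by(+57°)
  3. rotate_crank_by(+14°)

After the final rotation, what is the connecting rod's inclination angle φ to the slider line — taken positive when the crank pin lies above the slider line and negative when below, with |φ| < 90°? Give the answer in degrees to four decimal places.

4.6818

set_geometry: r = 30 mm, L = 176 mm, e = 14 mm; θ ← 0°
rotate_crank_by(+57°): θ ← 0° +57° = 57°
rotate_crank_by(+14°): θ ← 57° +14° = 71°
crank pin P = (r cos θ, r sin θ) = (9.767045, 28.365557)
h = r sin θ − e = 28.365557 − 14 = 14.365557
sin φ = h / L = 14.365557 / 176 = 0.08162248
φ = arcsin(0.08162248) = 4.681832°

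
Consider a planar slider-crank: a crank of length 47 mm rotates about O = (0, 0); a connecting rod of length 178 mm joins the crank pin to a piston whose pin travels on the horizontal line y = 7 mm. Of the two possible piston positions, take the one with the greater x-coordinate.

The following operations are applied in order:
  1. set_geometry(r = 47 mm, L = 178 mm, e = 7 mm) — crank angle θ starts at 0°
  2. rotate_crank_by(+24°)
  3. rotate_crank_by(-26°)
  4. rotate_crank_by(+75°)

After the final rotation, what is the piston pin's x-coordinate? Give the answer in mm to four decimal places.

187.6497

set_geometry: r = 47 mm, L = 178 mm, e = 7 mm; θ ← 0°
rotate_crank_by(+24°): θ ← 0° +24° = 24°
rotate_crank_by(-26°): θ ← 24° -26° = -2°
rotate_crank_by(+75°): θ ← -2° +75° = 73°
crank pin P = (r cos θ, r sin θ) = (13.741470, 44.946324)
h = r sin θ − e = 44.946324 − 7 = 37.946324
x = r cos θ + √(L² − h²) = 13.741470 + √(31684.0 − 1439.9235) = 13.741470 + 173.908242 = 187.649712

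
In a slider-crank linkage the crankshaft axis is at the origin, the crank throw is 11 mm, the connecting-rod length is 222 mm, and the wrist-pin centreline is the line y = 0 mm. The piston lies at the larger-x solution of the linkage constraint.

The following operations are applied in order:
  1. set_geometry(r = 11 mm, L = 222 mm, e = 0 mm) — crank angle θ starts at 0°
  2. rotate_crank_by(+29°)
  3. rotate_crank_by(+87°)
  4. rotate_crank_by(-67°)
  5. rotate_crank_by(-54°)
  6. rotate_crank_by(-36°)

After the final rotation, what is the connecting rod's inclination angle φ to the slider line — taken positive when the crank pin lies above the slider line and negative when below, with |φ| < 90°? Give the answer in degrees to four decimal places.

set_geometry: r = 11 mm, L = 222 mm, e = 0 mm; θ ← 0°
rotate_crank_by(+29°): θ ← 0° +29° = 29°
rotate_crank_by(+87°): θ ← 29° +87° = 116°
rotate_crank_by(-67°): θ ← 116° -67° = 49°
rotate_crank_by(-54°): θ ← 49° -54° = -5°
rotate_crank_by(-36°): θ ← -5° -36° = -41°
crank pin P = (r cos θ, r sin θ) = (8.301805, -7.216649)
h = r sin θ − e = -7.216649 − 0 = -7.216649
sin φ = h / L = -7.216649 / 222 = -0.03250743
φ = arcsin(-0.03250743) = -1.862867°

-1.8629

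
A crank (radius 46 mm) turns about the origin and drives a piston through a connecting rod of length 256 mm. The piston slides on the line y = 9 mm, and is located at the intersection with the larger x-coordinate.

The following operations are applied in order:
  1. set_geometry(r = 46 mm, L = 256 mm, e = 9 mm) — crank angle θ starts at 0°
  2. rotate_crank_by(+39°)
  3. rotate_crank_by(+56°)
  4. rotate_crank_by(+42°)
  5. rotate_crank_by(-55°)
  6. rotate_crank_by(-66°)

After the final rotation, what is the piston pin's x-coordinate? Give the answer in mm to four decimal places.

set_geometry: r = 46 mm, L = 256 mm, e = 9 mm; θ ← 0°
rotate_crank_by(+39°): θ ← 0° +39° = 39°
rotate_crank_by(+56°): θ ← 39° +56° = 95°
rotate_crank_by(+42°): θ ← 95° +42° = 137°
rotate_crank_by(-55°): θ ← 137° -55° = 82°
rotate_crank_by(-66°): θ ← 82° -66° = 16°
crank pin P = (r cos θ, r sin θ) = (44.218038, 12.679318)
h = r sin θ − e = 12.679318 − 9 = 3.679318
x = r cos θ + √(L² − h²) = 44.218038 + √(65536.0 − 13.5374) = 44.218038 + 255.973558 = 300.191596

300.1916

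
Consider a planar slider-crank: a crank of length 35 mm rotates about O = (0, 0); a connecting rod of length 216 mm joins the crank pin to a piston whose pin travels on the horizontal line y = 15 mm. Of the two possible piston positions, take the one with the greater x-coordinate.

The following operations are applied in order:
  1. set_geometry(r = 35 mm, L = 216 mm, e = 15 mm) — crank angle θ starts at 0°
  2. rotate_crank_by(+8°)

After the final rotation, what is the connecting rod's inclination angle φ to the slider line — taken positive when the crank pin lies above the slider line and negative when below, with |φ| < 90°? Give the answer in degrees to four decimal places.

-2.6878

set_geometry: r = 35 mm, L = 216 mm, e = 15 mm; θ ← 0°
rotate_crank_by(+8°): θ ← 0° +8° = 8°
crank pin P = (r cos θ, r sin θ) = (34.659382, 4.871059)
h = r sin θ − e = 4.871059 − 15 = -10.128941
sin φ = h / L = -10.128941 / 216 = -0.04689325
φ = arcsin(-0.04689325) = -2.687771°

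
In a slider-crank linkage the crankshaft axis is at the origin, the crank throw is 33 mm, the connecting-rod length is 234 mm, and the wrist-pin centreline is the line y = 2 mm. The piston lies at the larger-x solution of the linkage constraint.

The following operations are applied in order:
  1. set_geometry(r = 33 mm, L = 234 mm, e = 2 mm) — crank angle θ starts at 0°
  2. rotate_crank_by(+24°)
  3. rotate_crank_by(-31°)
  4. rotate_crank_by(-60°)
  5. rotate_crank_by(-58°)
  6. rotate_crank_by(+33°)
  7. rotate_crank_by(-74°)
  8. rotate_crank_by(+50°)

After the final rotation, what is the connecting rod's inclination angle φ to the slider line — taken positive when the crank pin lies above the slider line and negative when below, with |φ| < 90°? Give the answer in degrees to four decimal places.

set_geometry: r = 33 mm, L = 234 mm, e = 2 mm; θ ← 0°
rotate_crank_by(+24°): θ ← 0° +24° = 24°
rotate_crank_by(-31°): θ ← 24° -31° = -7°
rotate_crank_by(-60°): θ ← -7° -60° = -67°
rotate_crank_by(-58°): θ ← -67° -58° = -125°
rotate_crank_by(+33°): θ ← -125° +33° = -92°
rotate_crank_by(-74°): θ ← -92° -74° = -166°
rotate_crank_by(+50°): θ ← -166° +50° = -116°
crank pin P = (r cos θ, r sin θ) = (-14.466248, -29.660204)
h = r sin θ − e = -29.660204 − 2 = -31.660204
sin φ = h / L = -31.660204 / 234 = -0.13530002
φ = arcsin(-0.13530002) = -7.775969°

-7.7760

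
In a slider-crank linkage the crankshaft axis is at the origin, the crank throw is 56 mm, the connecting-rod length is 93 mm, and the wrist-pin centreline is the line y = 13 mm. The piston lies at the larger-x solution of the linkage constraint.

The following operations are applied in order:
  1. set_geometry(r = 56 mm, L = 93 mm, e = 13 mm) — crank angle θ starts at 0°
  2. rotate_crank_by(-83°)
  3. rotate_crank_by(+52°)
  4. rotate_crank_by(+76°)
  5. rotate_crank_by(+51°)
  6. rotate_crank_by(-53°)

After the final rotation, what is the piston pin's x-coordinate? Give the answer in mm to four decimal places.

130.4788

set_geometry: r = 56 mm, L = 93 mm, e = 13 mm; θ ← 0°
rotate_crank_by(-83°): θ ← 0° -83° = -83°
rotate_crank_by(+52°): θ ← -83° +52° = -31°
rotate_crank_by(+76°): θ ← -31° +76° = 45°
rotate_crank_by(+51°): θ ← 45° +51° = 96°
rotate_crank_by(-53°): θ ← 96° -53° = 43°
crank pin P = (r cos θ, r sin θ) = (40.955807, 38.191908)
h = r sin θ − e = 38.191908 − 13 = 25.191908
x = r cos θ + √(L² − h²) = 40.955807 + √(8649.0 − 634.6322) = 40.955807 + 89.523001 = 130.478809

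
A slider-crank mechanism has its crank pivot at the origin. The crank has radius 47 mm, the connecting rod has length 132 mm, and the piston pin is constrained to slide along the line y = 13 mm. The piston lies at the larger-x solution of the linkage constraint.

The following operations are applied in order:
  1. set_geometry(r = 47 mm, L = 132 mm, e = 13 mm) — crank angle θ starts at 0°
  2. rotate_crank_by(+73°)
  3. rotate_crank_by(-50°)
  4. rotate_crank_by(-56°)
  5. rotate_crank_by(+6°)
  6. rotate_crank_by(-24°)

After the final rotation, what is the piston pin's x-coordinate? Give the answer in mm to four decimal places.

151.9349

set_geometry: r = 47 mm, L = 132 mm, e = 13 mm; θ ← 0°
rotate_crank_by(+73°): θ ← 0° +73° = 73°
rotate_crank_by(-50°): θ ← 73° -50° = 23°
rotate_crank_by(-56°): θ ← 23° -56° = -33°
rotate_crank_by(+6°): θ ← -33° +6° = -27°
rotate_crank_by(-24°): θ ← -27° -24° = -51°
crank pin P = (r cos θ, r sin θ) = (29.578058, -36.525860)
h = r sin θ − e = -36.525860 − 13 = -49.525860
x = r cos θ + √(L² − h²) = 29.578058 + √(17424.0 − 2452.8108) = 29.578058 + 122.356811 = 151.934869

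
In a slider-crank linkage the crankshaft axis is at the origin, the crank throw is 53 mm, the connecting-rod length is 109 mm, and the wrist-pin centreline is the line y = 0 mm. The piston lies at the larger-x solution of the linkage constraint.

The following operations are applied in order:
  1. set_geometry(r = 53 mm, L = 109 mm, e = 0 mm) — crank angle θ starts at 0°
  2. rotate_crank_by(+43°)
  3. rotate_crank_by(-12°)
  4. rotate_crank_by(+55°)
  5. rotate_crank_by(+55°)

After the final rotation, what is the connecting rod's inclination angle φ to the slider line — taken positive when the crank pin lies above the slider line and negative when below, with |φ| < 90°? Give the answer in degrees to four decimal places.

set_geometry: r = 53 mm, L = 109 mm, e = 0 mm; θ ← 0°
rotate_crank_by(+43°): θ ← 0° +43° = 43°
rotate_crank_by(-12°): θ ← 43° -12° = 31°
rotate_crank_by(+55°): θ ← 31° +55° = 86°
rotate_crank_by(+55°): θ ← 86° +55° = 141°
crank pin P = (r cos θ, r sin θ) = (-41.188736, 33.353981)
h = r sin θ − e = 33.353981 − 0 = 33.353981
sin φ = h / L = 33.353981 / 109 = 0.30599982
φ = arcsin(0.30599982) = 17.818326°

17.8183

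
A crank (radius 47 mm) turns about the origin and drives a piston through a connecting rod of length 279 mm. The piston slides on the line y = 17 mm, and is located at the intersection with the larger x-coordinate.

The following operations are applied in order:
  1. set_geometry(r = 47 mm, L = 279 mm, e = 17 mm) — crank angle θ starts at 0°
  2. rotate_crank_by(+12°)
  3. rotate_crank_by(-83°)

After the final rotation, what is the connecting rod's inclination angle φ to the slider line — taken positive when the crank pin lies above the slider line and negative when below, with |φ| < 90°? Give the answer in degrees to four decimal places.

set_geometry: r = 47 mm, L = 279 mm, e = 17 mm; θ ← 0°
rotate_crank_by(+12°): θ ← 0° +12° = 12°
rotate_crank_by(-83°): θ ← 12° -83° = -71°
crank pin P = (r cos θ, r sin θ) = (15.301703, -44.439373)
h = r sin θ − e = -44.439373 − 17 = -61.439373
sin φ = h / L = -61.439373 / 279 = -0.22021281
φ = arcsin(-0.22021281) = -12.721532°

-12.7215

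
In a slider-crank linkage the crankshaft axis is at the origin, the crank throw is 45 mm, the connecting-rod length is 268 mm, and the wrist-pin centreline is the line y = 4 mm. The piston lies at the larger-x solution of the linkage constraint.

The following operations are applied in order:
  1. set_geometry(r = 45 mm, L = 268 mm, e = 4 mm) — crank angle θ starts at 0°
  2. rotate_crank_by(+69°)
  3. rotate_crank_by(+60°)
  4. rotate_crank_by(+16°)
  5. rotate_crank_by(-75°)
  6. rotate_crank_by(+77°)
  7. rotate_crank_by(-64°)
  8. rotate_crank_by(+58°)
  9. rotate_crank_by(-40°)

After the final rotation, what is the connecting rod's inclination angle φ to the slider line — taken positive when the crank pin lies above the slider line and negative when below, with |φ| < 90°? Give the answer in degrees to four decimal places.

set_geometry: r = 45 mm, L = 268 mm, e = 4 mm; θ ← 0°
rotate_crank_by(+69°): θ ← 0° +69° = 69°
rotate_crank_by(+60°): θ ← 69° +60° = 129°
rotate_crank_by(+16°): θ ← 129° +16° = 145°
rotate_crank_by(-75°): θ ← 145° -75° = 70°
rotate_crank_by(+77°): θ ← 70° +77° = 147°
rotate_crank_by(-64°): θ ← 147° -64° = 83°
rotate_crank_by(+58°): θ ← 83° +58° = 141°
rotate_crank_by(-40°): θ ← 141° -40° = 101°
crank pin P = (r cos θ, r sin θ) = (-8.586405, 44.173223)
h = r sin θ − e = 44.173223 − 4 = 40.173223
sin φ = h / L = 40.173223 / 268 = 0.14990009
φ = arcsin(0.14990009) = 8.621136°

8.6211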